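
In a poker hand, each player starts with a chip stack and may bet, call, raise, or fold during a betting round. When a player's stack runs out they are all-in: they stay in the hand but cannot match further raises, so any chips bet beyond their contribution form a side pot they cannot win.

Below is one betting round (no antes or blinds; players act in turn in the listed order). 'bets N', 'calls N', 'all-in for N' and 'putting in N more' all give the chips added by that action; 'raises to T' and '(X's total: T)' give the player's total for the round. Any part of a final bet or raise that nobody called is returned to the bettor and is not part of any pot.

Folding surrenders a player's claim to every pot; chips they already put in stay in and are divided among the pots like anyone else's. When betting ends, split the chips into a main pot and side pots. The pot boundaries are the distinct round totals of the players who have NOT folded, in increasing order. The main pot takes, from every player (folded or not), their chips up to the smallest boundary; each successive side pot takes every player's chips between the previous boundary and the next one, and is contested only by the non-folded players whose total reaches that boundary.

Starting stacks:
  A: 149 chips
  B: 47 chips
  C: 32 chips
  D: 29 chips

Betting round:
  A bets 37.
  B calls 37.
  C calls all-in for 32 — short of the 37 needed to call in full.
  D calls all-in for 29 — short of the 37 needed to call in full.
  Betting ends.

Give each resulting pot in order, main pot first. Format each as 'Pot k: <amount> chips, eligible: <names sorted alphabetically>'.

Pot 1: 116 chips, eligible: A, B, C, D
Pot 2: 9 chips, eligible: A, B, C
Pot 3: 10 chips, eligible: A, B

Derivation:
Contributions: A=37, B=37, C=32, D=29
Pot levels (distinct totals of non-folded players): 29, 32, 37
Layer 1-29: 29 each from A, B, C, D = 29*4 = 116 chips; eligible A, B, C, D
Layer 30-32: 3 each from A, B, C = 3*3 = 9 chips; eligible A, B, C
Layer 33-37: 5 each from A, B = 5*2 = 10 chips; eligible A, B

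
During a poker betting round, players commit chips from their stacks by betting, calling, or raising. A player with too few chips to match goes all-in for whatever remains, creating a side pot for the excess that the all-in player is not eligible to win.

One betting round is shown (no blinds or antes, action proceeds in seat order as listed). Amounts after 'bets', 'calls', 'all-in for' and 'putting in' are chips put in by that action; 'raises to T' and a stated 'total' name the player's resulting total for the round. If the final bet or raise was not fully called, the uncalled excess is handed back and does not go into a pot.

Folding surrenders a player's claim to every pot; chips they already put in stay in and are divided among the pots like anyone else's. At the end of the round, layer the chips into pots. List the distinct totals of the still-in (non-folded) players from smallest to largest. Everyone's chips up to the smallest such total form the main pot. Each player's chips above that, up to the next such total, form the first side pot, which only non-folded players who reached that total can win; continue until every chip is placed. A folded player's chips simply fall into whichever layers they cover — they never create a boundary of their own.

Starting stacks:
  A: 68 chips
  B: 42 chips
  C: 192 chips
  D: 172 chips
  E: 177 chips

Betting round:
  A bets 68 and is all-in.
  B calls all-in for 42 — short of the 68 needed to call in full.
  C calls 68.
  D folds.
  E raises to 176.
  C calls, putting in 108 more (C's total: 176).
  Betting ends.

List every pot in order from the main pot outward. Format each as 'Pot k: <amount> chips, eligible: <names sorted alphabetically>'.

Pot 1: 168 chips, eligible: A, B, C, E
Pot 2: 78 chips, eligible: A, C, E
Pot 3: 216 chips, eligible: C, E

Derivation:
Contributions: A=68, B=42, C=176, E=176
Folded: D
Pot levels (distinct totals of non-folded players): 42, 68, 176
Layer 1-42: 42 each from A, B, C, E = 42*4 = 168 chips; eligible A, B, C, E
Layer 43-68: 26 each from A, C, E = 26*3 = 78 chips; eligible A, C, E
Layer 69-176: 108 each from C, E = 108*2 = 216 chips; eligible C, E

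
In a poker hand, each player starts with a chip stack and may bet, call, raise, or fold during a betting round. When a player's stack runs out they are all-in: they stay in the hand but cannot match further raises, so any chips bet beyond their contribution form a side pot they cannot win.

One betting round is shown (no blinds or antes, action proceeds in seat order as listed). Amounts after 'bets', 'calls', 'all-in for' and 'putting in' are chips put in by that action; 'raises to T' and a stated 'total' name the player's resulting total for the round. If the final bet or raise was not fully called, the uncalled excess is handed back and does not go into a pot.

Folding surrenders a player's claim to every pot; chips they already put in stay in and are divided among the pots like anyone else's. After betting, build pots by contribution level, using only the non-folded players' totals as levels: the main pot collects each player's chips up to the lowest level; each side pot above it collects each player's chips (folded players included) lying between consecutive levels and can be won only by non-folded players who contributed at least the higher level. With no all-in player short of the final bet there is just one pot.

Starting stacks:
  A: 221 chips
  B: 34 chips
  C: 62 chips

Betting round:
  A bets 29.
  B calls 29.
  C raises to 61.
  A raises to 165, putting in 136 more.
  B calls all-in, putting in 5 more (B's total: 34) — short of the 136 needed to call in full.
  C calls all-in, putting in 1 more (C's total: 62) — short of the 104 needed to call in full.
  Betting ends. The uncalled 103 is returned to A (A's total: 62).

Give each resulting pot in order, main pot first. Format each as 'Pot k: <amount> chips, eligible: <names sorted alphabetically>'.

Pot 1: 102 chips, eligible: A, B, C
Pot 2: 56 chips, eligible: A, C

Derivation:
Contributions (after 103 returned to A): A=62, B=34, C=62
Pot levels (distinct totals of non-folded players): 34, 62
Layer 1-34: 34 each from A, B, C = 34*3 = 102 chips; eligible A, B, C
Layer 35-62: 28 each from A, C = 28*2 = 56 chips; eligible A, C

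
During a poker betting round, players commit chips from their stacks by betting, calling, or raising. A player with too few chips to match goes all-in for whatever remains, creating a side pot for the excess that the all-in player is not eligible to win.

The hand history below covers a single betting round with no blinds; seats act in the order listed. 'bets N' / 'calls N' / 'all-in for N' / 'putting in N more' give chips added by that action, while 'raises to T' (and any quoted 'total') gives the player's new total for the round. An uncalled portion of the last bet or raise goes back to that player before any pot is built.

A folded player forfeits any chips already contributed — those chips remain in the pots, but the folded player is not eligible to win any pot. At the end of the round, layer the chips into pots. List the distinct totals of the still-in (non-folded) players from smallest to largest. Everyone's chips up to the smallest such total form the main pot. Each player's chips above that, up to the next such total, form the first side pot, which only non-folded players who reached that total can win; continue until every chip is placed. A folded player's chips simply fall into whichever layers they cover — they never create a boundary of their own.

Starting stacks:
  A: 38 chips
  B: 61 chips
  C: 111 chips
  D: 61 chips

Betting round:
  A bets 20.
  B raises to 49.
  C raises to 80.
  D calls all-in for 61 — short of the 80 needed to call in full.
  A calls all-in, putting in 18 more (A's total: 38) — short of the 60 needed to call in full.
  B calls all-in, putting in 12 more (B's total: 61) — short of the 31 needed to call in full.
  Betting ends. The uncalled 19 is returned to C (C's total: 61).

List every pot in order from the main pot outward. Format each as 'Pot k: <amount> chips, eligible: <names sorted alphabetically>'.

Contributions (after 19 returned to C): A=38, B=61, C=61, D=61
Pot levels (distinct totals of non-folded players): 38, 61
Layer 1-38: 38 each from A, B, C, D = 38*4 = 152 chips; eligible A, B, C, D
Layer 39-61: 23 each from B, C, D = 23*3 = 69 chips; eligible B, C, D

Pot 1: 152 chips, eligible: A, B, C, D
Pot 2: 69 chips, eligible: B, C, D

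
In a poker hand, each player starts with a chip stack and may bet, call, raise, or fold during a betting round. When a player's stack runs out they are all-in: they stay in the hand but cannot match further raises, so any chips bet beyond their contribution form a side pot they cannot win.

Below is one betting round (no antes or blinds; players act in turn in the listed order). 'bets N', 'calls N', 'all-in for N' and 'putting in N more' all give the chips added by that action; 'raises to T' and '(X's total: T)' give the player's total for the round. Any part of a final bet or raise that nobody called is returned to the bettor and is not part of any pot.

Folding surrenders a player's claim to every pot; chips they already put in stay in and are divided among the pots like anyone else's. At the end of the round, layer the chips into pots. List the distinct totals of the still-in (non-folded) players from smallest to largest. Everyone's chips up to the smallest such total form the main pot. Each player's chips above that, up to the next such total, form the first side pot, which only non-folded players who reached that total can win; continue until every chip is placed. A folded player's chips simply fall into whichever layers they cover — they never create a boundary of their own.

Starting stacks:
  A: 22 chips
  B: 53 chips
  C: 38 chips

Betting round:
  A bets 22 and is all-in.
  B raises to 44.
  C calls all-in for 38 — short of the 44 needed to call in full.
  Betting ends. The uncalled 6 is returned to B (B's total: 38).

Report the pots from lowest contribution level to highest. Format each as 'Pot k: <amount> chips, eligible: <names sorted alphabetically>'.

Contributions (after 6 returned to B): A=22, B=38, C=38
Pot levels (distinct totals of non-folded players): 22, 38
Layer 1-22: 22 each from A, B, C = 22*3 = 66 chips; eligible A, B, C
Layer 23-38: 16 each from B, C = 16*2 = 32 chips; eligible B, C

Pot 1: 66 chips, eligible: A, B, C
Pot 2: 32 chips, eligible: B, C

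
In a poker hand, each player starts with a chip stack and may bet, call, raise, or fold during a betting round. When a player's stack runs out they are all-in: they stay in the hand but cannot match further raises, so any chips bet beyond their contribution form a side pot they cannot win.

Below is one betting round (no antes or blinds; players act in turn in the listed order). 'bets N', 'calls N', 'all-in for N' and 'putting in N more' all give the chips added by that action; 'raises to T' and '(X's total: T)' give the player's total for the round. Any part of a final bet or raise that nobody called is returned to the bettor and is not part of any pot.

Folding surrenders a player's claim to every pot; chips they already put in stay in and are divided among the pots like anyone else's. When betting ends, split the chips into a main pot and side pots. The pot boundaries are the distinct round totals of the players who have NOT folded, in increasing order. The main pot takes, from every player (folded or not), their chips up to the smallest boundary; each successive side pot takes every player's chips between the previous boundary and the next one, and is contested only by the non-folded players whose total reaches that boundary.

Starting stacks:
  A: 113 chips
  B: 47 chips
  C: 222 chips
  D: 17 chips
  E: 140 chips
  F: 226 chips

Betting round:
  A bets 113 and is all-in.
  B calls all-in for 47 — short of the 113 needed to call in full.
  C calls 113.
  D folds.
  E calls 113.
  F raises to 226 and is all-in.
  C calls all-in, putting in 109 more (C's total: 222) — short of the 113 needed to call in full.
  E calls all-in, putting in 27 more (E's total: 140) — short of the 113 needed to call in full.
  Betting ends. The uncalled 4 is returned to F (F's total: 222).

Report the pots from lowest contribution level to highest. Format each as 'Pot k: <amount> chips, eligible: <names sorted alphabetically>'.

Pot 1: 235 chips, eligible: A, B, C, E, F
Pot 2: 264 chips, eligible: A, C, E, F
Pot 3: 81 chips, eligible: C, E, F
Pot 4: 164 chips, eligible: C, F

Derivation:
Contributions (after 4 returned to F): A=113, B=47, C=222, E=140, F=222
Folded: D
Pot levels (distinct totals of non-folded players): 47, 113, 140, 222
Layer 1-47: 47 each from A, B, C, E, F = 47*5 = 235 chips; eligible A, B, C, E, F
Layer 48-113: 66 each from A, C, E, F = 66*4 = 264 chips; eligible A, C, E, F
Layer 114-140: 27 each from C, E, F = 27*3 = 81 chips; eligible C, E, F
Layer 141-222: 82 each from C, F = 82*2 = 164 chips; eligible C, F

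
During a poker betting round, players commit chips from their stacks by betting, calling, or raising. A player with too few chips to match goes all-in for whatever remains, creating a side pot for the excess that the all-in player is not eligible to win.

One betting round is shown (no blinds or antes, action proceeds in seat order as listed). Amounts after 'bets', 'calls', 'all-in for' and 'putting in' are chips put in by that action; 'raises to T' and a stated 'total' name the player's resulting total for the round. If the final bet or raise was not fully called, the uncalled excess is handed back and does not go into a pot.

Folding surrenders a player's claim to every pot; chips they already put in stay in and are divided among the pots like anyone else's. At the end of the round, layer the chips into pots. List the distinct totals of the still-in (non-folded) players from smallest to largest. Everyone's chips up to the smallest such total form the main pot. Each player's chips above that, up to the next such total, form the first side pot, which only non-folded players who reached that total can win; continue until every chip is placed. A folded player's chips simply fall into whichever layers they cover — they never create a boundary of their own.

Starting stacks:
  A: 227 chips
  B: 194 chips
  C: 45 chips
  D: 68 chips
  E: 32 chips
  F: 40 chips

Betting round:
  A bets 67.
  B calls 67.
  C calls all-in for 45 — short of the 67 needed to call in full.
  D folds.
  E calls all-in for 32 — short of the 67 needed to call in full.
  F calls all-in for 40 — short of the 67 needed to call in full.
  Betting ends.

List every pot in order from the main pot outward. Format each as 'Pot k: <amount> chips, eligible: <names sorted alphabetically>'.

Contributions: A=67, B=67, C=45, E=32, F=40
Folded: D
Pot levels (distinct totals of non-folded players): 32, 40, 45, 67
Layer 1-32: 32 each from A, B, C, E, F = 32*5 = 160 chips; eligible A, B, C, E, F
Layer 33-40: 8 each from A, B, C, F = 8*4 = 32 chips; eligible A, B, C, F
Layer 41-45: 5 each from A, B, C = 5*3 = 15 chips; eligible A, B, C
Layer 46-67: 22 each from A, B = 22*2 = 44 chips; eligible A, B

Pot 1: 160 chips, eligible: A, B, C, E, F
Pot 2: 32 chips, eligible: A, B, C, F
Pot 3: 15 chips, eligible: A, B, C
Pot 4: 44 chips, eligible: A, B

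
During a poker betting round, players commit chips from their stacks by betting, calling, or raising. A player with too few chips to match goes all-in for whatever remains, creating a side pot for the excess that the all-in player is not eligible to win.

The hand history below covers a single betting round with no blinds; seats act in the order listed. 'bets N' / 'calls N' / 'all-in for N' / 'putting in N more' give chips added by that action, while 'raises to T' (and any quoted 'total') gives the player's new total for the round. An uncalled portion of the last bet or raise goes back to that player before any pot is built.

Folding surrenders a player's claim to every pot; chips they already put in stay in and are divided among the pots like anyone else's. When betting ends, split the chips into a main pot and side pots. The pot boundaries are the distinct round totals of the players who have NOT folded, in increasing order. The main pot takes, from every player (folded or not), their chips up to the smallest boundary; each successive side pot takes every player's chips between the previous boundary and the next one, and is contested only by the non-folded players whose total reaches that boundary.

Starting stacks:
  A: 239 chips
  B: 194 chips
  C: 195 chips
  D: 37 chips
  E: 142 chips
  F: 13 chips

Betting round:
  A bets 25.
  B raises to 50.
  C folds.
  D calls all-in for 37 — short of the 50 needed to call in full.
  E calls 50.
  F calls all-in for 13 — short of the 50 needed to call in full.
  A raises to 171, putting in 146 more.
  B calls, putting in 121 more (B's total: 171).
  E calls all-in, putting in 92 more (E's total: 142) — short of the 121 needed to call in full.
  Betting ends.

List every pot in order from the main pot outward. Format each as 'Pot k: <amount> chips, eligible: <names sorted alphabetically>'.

Pot 1: 65 chips, eligible: A, B, D, E, F
Pot 2: 96 chips, eligible: A, B, D, E
Pot 3: 315 chips, eligible: A, B, E
Pot 4: 58 chips, eligible: A, B

Derivation:
Contributions: A=171, B=171, D=37, E=142, F=13
Folded: C
Pot levels (distinct totals of non-folded players): 13, 37, 142, 171
Layer 1-13: 13 each from A, B, D, E, F = 13*5 = 65 chips; eligible A, B, D, E, F
Layer 14-37: 24 each from A, B, D, E = 24*4 = 96 chips; eligible A, B, D, E
Layer 38-142: 105 each from A, B, E = 105*3 = 315 chips; eligible A, B, E
Layer 143-171: 29 each from A, B = 29*2 = 58 chips; eligible A, B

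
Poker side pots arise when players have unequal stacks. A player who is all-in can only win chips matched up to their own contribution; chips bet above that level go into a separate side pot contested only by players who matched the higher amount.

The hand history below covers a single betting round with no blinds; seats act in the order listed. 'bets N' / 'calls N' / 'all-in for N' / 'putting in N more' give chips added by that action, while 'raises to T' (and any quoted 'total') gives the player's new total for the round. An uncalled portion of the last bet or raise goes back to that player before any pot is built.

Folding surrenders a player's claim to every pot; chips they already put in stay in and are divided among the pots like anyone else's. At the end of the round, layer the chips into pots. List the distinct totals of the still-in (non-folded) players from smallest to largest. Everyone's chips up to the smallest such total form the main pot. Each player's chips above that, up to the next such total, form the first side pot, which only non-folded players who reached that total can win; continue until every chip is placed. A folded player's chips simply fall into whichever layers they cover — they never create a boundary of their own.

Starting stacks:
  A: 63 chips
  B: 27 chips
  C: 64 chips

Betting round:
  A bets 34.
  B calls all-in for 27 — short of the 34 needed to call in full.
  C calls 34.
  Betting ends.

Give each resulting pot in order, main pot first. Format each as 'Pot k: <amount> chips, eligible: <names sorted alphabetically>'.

Contributions: A=34, B=27, C=34
Pot levels (distinct totals of non-folded players): 27, 34
Layer 1-27: 27 each from A, B, C = 27*3 = 81 chips; eligible A, B, C
Layer 28-34: 7 each from A, C = 7*2 = 14 chips; eligible A, C

Pot 1: 81 chips, eligible: A, B, C
Pot 2: 14 chips, eligible: A, C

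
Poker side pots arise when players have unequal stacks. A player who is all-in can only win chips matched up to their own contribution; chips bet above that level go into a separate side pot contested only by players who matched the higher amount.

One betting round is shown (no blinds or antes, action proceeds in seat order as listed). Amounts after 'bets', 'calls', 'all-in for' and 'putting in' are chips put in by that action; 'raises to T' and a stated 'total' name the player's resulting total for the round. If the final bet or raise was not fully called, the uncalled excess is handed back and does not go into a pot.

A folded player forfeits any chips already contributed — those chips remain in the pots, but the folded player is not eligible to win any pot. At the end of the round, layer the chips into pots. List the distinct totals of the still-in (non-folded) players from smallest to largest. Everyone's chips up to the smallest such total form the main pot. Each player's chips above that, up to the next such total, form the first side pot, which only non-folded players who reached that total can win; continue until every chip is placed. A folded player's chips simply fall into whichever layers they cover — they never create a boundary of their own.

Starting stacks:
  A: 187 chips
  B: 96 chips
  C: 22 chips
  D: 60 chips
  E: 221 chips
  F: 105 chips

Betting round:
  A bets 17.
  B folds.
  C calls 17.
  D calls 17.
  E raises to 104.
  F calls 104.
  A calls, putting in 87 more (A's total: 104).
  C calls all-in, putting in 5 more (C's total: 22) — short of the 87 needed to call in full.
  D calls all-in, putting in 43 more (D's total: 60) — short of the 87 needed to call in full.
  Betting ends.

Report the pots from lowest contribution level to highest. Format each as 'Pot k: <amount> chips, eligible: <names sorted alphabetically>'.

Contributions: A=104, C=22, D=60, E=104, F=104
Folded: B
Pot levels (distinct totals of non-folded players): 22, 60, 104
Layer 1-22: 22 each from A, C, D, E, F = 22*5 = 110 chips; eligible A, C, D, E, F
Layer 23-60: 38 each from A, D, E, F = 38*4 = 152 chips; eligible A, D, E, F
Layer 61-104: 44 each from A, E, F = 44*3 = 132 chips; eligible A, E, F

Pot 1: 110 chips, eligible: A, C, D, E, F
Pot 2: 152 chips, eligible: A, D, E, F
Pot 3: 132 chips, eligible: A, E, F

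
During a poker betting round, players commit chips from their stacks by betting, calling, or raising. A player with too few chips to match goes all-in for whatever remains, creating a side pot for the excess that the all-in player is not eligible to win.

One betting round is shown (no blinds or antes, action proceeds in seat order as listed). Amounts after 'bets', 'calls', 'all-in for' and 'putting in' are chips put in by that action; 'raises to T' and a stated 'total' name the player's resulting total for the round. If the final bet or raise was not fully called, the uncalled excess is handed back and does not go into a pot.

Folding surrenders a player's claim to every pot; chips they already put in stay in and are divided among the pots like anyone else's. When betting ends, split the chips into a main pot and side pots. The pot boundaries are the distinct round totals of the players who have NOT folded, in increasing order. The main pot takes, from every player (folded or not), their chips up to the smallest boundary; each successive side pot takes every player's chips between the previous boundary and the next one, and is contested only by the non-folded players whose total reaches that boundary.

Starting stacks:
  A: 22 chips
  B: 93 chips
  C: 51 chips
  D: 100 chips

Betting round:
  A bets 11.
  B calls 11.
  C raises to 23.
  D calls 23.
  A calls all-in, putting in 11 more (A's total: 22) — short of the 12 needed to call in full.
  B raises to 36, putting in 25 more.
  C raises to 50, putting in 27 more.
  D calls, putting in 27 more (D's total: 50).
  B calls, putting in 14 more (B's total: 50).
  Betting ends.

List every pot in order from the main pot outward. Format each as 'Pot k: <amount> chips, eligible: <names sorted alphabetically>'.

Contributions: A=22, B=50, C=50, D=50
Pot levels (distinct totals of non-folded players): 22, 50
Layer 1-22: 22 each from A, B, C, D = 22*4 = 88 chips; eligible A, B, C, D
Layer 23-50: 28 each from B, C, D = 28*3 = 84 chips; eligible B, C, D

Pot 1: 88 chips, eligible: A, B, C, D
Pot 2: 84 chips, eligible: B, C, D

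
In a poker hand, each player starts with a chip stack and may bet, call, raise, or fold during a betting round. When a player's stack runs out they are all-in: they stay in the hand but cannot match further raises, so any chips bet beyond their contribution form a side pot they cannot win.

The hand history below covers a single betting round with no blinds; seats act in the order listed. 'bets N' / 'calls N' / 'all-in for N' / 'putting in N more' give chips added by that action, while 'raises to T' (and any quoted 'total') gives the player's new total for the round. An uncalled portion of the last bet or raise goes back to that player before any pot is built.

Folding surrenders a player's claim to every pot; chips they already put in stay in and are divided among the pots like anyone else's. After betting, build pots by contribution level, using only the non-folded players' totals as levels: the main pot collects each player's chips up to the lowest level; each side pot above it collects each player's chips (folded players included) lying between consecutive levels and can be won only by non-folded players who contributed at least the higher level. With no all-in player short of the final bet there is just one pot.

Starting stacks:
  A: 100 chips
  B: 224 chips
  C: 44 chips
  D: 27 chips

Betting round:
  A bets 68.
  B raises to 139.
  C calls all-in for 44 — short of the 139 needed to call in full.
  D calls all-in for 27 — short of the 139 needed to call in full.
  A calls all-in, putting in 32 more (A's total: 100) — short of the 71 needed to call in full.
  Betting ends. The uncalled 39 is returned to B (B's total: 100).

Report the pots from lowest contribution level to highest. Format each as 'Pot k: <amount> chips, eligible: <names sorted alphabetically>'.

Pot 1: 108 chips, eligible: A, B, C, D
Pot 2: 51 chips, eligible: A, B, C
Pot 3: 112 chips, eligible: A, B

Derivation:
Contributions (after 39 returned to B): A=100, B=100, C=44, D=27
Pot levels (distinct totals of non-folded players): 27, 44, 100
Layer 1-27: 27 each from A, B, C, D = 27*4 = 108 chips; eligible A, B, C, D
Layer 28-44: 17 each from A, B, C = 17*3 = 51 chips; eligible A, B, C
Layer 45-100: 56 each from A, B = 56*2 = 112 chips; eligible A, B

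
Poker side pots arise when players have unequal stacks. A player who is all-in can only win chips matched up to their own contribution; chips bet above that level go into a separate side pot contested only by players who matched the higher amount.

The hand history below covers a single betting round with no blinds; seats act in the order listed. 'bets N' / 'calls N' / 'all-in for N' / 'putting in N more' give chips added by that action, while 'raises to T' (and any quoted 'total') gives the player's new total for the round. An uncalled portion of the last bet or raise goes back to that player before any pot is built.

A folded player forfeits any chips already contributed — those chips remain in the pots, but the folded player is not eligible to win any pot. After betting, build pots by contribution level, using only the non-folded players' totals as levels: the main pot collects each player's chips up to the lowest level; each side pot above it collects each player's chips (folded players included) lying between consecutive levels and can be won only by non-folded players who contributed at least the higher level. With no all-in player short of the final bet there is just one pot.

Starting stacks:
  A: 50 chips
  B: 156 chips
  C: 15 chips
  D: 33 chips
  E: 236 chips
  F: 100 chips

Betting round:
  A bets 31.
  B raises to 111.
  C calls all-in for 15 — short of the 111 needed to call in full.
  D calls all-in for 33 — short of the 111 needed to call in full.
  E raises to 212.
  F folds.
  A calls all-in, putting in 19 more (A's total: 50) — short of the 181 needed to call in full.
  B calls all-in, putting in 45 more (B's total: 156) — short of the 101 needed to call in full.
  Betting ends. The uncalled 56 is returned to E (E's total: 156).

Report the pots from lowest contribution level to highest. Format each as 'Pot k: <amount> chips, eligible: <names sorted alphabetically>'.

Pot 1: 75 chips, eligible: A, B, C, D, E
Pot 2: 72 chips, eligible: A, B, D, E
Pot 3: 51 chips, eligible: A, B, E
Pot 4: 212 chips, eligible: B, E

Derivation:
Contributions (after 56 returned to E): A=50, B=156, C=15, D=33, E=156
Folded: F
Pot levels (distinct totals of non-folded players): 15, 33, 50, 156
Layer 1-15: 15 each from A, B, C, D, E = 15*5 = 75 chips; eligible A, B, C, D, E
Layer 16-33: 18 each from A, B, D, E = 18*4 = 72 chips; eligible A, B, D, E
Layer 34-50: 17 each from A, B, E = 17*3 = 51 chips; eligible A, B, E
Layer 51-156: 106 each from B, E = 106*2 = 212 chips; eligible B, E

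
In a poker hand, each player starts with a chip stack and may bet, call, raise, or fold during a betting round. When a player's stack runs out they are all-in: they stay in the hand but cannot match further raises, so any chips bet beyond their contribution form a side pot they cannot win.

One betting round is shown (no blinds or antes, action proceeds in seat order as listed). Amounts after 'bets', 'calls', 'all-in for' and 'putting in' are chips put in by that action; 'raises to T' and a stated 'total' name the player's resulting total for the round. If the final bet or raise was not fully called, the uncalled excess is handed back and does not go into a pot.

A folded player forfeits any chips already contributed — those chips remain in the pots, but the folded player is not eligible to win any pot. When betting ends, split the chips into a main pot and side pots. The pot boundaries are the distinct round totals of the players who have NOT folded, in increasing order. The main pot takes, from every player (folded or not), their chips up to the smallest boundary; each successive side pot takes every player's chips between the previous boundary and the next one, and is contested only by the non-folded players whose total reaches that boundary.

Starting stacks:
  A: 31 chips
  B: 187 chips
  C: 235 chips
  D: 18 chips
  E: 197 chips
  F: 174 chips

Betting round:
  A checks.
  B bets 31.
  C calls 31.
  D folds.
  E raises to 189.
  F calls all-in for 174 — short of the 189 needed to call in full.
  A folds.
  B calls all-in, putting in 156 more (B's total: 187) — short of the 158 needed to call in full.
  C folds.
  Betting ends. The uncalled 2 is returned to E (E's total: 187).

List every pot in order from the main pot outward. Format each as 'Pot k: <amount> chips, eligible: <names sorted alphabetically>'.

Pot 1: 553 chips, eligible: B, E, F
Pot 2: 26 chips, eligible: B, E

Derivation:
Contributions (after 2 returned to E): B=187, C=31, E=187, F=174
Folded: A, C, D
Pot levels (distinct totals of non-folded players): 174, 187
Layer 1-174: B 174 + C 31 + E 174 + F 174 = 553 chips; eligible B, E, F
Layer 175-187: 13 each from B, E = 13*2 = 26 chips; eligible B, E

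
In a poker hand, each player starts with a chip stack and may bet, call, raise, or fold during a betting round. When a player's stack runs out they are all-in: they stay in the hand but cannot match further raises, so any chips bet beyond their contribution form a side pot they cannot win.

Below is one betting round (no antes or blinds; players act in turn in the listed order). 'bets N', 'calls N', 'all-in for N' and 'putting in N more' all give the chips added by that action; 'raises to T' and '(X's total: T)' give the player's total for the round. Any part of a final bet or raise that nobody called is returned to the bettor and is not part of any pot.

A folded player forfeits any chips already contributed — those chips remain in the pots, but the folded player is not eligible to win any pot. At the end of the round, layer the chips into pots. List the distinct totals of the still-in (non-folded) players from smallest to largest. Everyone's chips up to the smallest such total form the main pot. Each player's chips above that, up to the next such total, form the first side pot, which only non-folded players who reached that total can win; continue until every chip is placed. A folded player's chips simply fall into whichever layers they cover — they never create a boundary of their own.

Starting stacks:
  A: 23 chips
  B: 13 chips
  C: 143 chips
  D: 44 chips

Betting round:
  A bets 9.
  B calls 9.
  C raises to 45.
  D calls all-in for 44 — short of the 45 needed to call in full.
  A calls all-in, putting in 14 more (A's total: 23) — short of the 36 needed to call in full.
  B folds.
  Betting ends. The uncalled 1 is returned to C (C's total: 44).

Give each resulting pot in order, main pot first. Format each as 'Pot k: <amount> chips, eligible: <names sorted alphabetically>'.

Contributions (after 1 returned to C): A=23, B=9, C=44, D=44
Folded: B
Pot levels (distinct totals of non-folded players): 23, 44
Layer 1-23: A 23 + B 9 + C 23 + D 23 = 78 chips; eligible A, C, D
Layer 24-44: 21 each from C, D = 21*2 = 42 chips; eligible C, D

Pot 1: 78 chips, eligible: A, C, D
Pot 2: 42 chips, eligible: C, D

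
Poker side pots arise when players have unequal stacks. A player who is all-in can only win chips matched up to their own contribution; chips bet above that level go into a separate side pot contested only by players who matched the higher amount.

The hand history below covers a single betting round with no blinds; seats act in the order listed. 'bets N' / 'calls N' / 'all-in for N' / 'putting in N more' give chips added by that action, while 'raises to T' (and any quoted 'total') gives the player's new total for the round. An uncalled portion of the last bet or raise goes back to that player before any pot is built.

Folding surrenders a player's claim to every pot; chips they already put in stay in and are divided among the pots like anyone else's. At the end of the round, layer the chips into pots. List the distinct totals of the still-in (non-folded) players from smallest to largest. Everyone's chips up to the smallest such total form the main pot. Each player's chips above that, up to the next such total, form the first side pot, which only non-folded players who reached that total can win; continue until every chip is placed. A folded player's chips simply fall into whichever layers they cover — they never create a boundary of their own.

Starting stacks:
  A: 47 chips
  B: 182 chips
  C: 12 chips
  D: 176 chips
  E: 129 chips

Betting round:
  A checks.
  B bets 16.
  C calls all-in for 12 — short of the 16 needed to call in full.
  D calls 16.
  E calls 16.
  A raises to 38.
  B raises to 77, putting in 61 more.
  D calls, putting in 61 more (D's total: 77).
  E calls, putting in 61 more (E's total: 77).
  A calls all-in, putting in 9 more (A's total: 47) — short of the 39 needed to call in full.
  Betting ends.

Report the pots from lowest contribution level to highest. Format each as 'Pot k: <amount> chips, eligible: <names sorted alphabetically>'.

Pot 1: 60 chips, eligible: A, B, C, D, E
Pot 2: 140 chips, eligible: A, B, D, E
Pot 3: 90 chips, eligible: B, D, E

Derivation:
Contributions: A=47, B=77, C=12, D=77, E=77
Pot levels (distinct totals of non-folded players): 12, 47, 77
Layer 1-12: 12 each from A, B, C, D, E = 12*5 = 60 chips; eligible A, B, C, D, E
Layer 13-47: 35 each from A, B, D, E = 35*4 = 140 chips; eligible A, B, D, E
Layer 48-77: 30 each from B, D, E = 30*3 = 90 chips; eligible B, D, E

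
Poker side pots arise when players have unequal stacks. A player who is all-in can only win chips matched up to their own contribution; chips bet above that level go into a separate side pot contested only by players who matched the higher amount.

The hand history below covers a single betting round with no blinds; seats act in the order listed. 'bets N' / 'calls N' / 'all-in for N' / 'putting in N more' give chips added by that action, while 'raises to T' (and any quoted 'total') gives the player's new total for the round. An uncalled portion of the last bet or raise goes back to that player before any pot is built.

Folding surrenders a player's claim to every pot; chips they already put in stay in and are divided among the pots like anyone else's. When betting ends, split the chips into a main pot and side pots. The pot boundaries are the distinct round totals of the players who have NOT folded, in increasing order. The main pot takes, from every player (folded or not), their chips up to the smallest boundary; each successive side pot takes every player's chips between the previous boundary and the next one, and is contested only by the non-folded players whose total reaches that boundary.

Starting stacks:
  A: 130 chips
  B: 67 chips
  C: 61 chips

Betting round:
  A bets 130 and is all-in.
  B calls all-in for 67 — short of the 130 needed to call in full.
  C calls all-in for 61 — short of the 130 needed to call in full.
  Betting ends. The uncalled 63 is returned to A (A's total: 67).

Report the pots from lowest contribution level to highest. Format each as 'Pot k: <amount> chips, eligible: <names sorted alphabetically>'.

Contributions (after 63 returned to A): A=67, B=67, C=61
Pot levels (distinct totals of non-folded players): 61, 67
Layer 1-61: 61 each from A, B, C = 61*3 = 183 chips; eligible A, B, C
Layer 62-67: 6 each from A, B = 6*2 = 12 chips; eligible A, B

Pot 1: 183 chips, eligible: A, B, C
Pot 2: 12 chips, eligible: A, B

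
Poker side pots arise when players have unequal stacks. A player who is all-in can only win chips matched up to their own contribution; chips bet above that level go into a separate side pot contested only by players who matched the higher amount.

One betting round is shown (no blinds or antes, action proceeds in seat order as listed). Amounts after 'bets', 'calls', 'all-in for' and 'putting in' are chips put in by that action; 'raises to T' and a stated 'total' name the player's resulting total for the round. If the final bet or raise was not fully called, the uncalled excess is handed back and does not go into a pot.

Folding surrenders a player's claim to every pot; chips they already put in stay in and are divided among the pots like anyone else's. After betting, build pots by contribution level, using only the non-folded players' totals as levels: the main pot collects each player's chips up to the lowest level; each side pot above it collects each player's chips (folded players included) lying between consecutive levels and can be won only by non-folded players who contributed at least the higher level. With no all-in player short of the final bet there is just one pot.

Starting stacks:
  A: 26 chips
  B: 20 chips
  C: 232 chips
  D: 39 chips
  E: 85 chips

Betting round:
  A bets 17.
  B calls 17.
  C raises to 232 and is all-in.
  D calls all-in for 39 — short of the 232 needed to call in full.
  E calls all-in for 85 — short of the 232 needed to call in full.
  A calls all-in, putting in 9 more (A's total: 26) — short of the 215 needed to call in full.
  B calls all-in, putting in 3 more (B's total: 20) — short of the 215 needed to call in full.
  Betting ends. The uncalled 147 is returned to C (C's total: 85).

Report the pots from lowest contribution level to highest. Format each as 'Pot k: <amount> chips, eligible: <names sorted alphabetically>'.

Contributions (after 147 returned to C): A=26, B=20, C=85, D=39, E=85
Pot levels (distinct totals of non-folded players): 20, 26, 39, 85
Layer 1-20: 20 each from A, B, C, D, E = 20*5 = 100 chips; eligible A, B, C, D, E
Layer 21-26: 6 each from A, C, D, E = 6*4 = 24 chips; eligible A, C, D, E
Layer 27-39: 13 each from C, D, E = 13*3 = 39 chips; eligible C, D, E
Layer 40-85: 46 each from C, E = 46*2 = 92 chips; eligible C, E

Pot 1: 100 chips, eligible: A, B, C, D, E
Pot 2: 24 chips, eligible: A, C, D, E
Pot 3: 39 chips, eligible: C, D, E
Pot 4: 92 chips, eligible: C, E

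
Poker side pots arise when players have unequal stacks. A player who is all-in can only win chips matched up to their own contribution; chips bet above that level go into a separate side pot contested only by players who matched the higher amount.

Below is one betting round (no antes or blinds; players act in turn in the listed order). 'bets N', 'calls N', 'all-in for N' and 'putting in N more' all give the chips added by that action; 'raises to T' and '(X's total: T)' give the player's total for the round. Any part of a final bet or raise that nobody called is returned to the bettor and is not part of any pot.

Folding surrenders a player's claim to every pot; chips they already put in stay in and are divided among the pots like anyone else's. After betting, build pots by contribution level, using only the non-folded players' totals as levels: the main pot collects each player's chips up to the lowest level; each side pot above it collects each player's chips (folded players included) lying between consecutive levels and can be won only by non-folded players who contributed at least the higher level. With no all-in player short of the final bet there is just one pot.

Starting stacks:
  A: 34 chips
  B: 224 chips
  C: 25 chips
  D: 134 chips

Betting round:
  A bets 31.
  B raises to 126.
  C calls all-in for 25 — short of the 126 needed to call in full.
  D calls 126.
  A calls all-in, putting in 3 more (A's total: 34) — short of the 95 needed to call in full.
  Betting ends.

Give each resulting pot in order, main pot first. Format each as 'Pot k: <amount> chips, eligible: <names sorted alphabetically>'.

Pot 1: 100 chips, eligible: A, B, C, D
Pot 2: 27 chips, eligible: A, B, D
Pot 3: 184 chips, eligible: B, D

Derivation:
Contributions: A=34, B=126, C=25, D=126
Pot levels (distinct totals of non-folded players): 25, 34, 126
Layer 1-25: 25 each from A, B, C, D = 25*4 = 100 chips; eligible A, B, C, D
Layer 26-34: 9 each from A, B, D = 9*3 = 27 chips; eligible A, B, D
Layer 35-126: 92 each from B, D = 92*2 = 184 chips; eligible B, D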